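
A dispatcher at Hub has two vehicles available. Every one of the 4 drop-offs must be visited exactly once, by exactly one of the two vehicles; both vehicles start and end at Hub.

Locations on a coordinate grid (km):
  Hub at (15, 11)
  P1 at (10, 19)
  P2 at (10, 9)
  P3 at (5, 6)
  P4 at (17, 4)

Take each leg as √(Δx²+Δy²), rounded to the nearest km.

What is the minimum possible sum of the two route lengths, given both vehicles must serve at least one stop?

48 km — the smallest possible combined total.

Try each way of splitting the stops between the two vehicles (each non-empty) and, for each split, find the best tour for each vehicle:
  {P1} + {P2, P3, P4}: 18 + 30 = 48
  {P2} + {P1, P3, P4}: 10 + 42 = 52
  {P1, P2} + {P3, P4}: 24 + 30 = 54
  {P3} + {P1, P2, P4}: 22 + 35 = 57
  {P1, P3} + {P2, P4}: 34 + 21 = 55
  {P2, P3} + {P1, P4}: 22 + 33 = 55
  … (7 splits in total)
Best: vehicle 1 Hub → P1 → Hub = 18; vehicle 2 Hub → P2 → P3 → P4 → Hub = 30; combined 48.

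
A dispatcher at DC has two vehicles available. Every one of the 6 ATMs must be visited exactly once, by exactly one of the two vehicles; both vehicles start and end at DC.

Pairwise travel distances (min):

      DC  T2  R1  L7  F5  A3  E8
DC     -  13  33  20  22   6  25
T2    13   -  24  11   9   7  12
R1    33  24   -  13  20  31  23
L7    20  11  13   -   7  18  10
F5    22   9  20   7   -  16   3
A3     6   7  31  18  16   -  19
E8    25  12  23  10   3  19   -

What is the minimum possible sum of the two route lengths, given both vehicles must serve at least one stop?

Check every non-empty split of the stops between the two vehicles; for each half take its own optimal tour:
  {T2} + {R1, L7, F5, A3, E8}: 26 + 81 = 107
  {R1} + {T2, L7, F5, A3, E8}: 66 + 55 = 121
  {T2, R1} + {L7, F5, A3, E8}: 70 + 55 = 125
  {L7} + {T2, R1, F5, A3, E8}: 40 + 81 = 121
  {T2, L7} + {R1, F5, A3, E8}: 44 + 81 = 125
  {R1, L7} + {T2, F5, A3, E8}: 66 + 50 = 116
  … (31 splits in total)
  {A3} + {T2, R1, L7, F5, E8}: 12 + 81 = 93  ← best
Best: vehicle 1 DC → A3 → DC = 12; vehicle 2 DC → T2 → F5 → E8 → R1 → L7 → DC = 81; combined 93.

Minimum combined distance: 93 min.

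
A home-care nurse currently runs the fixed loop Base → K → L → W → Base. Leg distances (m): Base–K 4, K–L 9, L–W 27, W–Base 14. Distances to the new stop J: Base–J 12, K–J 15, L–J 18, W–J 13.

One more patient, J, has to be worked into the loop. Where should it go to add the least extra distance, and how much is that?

+4 m — insert J between L and W.

Insertion cost between consecutive stops i–j is d(i,J) + d(J,j) − d(i,j):
  between Base and K: 12 + 15 − 4 = 23
  between K and L: 15 + 18 − 9 = 24
  between L and W: 18 + 13 − 27 = 4
  between W and Base: 13 + 12 − 14 = 11
Cheapest insertion is between L and W, adding 4.
New total = 54 + 4 = 58.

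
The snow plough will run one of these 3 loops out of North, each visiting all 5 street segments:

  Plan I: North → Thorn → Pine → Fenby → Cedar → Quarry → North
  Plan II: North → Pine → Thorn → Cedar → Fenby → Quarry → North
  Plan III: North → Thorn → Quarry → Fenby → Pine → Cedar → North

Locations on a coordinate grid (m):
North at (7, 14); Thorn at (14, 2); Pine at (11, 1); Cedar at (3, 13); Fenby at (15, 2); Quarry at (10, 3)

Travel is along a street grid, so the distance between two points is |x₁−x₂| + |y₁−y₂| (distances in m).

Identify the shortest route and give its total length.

Plan I: 19 + 4 + 5 + 23 + 17 + 14 = 82
Plan II: 17 + 4 + 22 + 23 + 6 + 14 = 86
Plan III: 19 + 5 + 6 + 5 + 20 + 5 = 60

60 m — Plan III is the shortest.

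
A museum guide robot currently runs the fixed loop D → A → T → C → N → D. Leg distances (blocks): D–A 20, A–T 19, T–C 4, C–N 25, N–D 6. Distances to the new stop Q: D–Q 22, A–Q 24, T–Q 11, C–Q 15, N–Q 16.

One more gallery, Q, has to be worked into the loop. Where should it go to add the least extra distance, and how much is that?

Minimum extra distance: 6 blocks, inserting Q between C and N.

Insertion cost between consecutive stops i–j is d(i,Q) + d(Q,j) − d(i,j):
  between D and A: 22 + 24 − 20 = 26
  between A and T: 24 + 11 − 19 = 16
  between T and C: 11 + 15 − 4 = 22
  between C and N: 15 + 16 − 25 = 6
  between N and D: 16 + 22 − 6 = 32
Cheapest insertion is between C and N, adding 6.
New total = 74 + 6 = 80.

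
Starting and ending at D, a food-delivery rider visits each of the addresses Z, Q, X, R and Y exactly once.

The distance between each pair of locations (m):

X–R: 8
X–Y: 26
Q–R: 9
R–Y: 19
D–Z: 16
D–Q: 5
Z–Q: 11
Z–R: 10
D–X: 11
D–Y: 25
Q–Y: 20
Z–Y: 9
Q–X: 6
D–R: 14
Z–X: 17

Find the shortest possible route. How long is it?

63 m — the shortest possible round trip.

There are 60 distinct closed tours to check (reversals are equivalent).
D→Z→Q→X→R→Y→D: 16+11+6+8+19+25 = 85
D→Z→Q→X→Y→R→D: 16+11+6+26+19+14 = 92
D→Z→Q→R→X→Y→D: 16+11+9+8+26+25 = 95
D→Z→Q→R→Y→X→D: 16+11+9+19+26+11 = 92
D→Z→Q→Y→X→R→D: 16+11+20+26+8+14 = 95
D→Z→Q→Y→R→X→D: 16+11+20+19+8+11 = 85
D→Z→X→Q→R→Y→D: 16+17+6+9+19+25 = 92
D→Z→X→Q→Y→R→D: 16+17+6+20+19+14 = 92
D→Z→X→R→Q→Y→D: 16+17+8+9+20+25 = 95
D→Z→X→R→Y→Q→D: 16+17+8+19+20+5 = 85
D→Z→X→Y→Q→R→D: 16+17+26+20+9+14 = 102
D→Z→X→Y→R→Q→D: 16+17+26+19+9+5 = 92
D→Z→R→Q→X→Y→D: 16+10+9+6+26+25 = 92
D→Z→R→Q→Y→X→D: 16+10+9+20+26+11 = 92
… (46 more)
D→Z→Y→R→X→Q→D: 16+9+19+8+6+5 = 63  ← best
The minimum is 63.
One optimal route: D → Z → Y → R → X → Q → D (or its reverse).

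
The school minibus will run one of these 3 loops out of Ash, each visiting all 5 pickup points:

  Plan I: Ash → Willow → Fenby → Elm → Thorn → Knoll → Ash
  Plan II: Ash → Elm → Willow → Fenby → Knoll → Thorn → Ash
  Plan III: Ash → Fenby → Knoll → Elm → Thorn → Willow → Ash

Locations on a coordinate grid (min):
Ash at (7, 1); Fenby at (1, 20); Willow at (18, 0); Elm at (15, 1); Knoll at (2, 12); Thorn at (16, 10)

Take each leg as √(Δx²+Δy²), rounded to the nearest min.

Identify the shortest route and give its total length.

72 min — Plan II is the shortest.

Plan I: 11 + 26 + 24 + 9 + 14 + 12 = 96
Plan II: 8 + 3 + 26 + 8 + 14 + 13 = 72
Plan III: 20 + 8 + 17 + 9 + 10 + 11 = 75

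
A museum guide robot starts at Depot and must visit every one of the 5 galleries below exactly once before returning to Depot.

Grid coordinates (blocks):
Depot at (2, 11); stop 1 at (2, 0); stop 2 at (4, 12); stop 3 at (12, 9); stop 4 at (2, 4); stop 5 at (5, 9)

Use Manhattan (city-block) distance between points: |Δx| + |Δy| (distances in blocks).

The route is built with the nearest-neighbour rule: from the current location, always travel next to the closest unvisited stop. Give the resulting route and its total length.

Depot → [stop 2:3 / stop 5:5 / stop 4:7 / stop 1:11 / stop 3:12] → stop 2 (3)
stop 2 → [stop 5:4 / stop 4:10 / stop 3:11 / stop 1:14] → stop 5 (4)
stop 5 → [stop 3:7 / stop 4:8 / stop 1:12] → stop 3 (7)
stop 3 → [stop 4:15 / stop 1:19] → stop 4 (15)
stop 4 → [stop 1:4] → stop 1 (4)
Return stop 1→Depot: 11.
Total = 3 + 4 + 7 + 15 + 4 + 11 = 44.

44 blocks along Depot → stop 2 → stop 5 → stop 3 → stop 4 → stop 1 → Depot.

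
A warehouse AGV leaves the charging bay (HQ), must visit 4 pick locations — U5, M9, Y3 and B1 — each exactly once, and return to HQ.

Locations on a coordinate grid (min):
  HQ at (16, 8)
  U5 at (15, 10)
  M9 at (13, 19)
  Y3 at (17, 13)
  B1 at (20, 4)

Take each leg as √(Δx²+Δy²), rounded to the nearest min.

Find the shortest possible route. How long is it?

Shortest round trip = 33 min.

There are 12 distinct closed tours to check (reversals are equivalent).
HQ → U5 → M9 → Y3 → B1 → HQ: 2+9+7+9+6 = 33
HQ → U5 → M9 → B1 → Y3 → HQ: 2+9+17+9+5 = 42
HQ → U5 → Y3 → M9 → B1 → HQ: 2+4+7+17+6 = 36
HQ → U5 → Y3 → B1 → M9 → HQ: 2+4+9+17+11 = 43
HQ → U5 → B1 → M9 → Y3 → HQ: 2+8+17+7+5 = 39
HQ → U5 → B1 → Y3 → M9 → HQ: 2+8+9+7+11 = 37
HQ → M9 → U5 → Y3 → B1 → HQ: 11+9+4+9+6 = 39
HQ → M9 → U5 → B1 → Y3 → HQ: 11+9+8+9+5 = 42
HQ → M9 → Y3 → U5 → B1 → HQ: 11+7+4+8+6 = 36
HQ → M9 → B1 → U5 → Y3 → HQ: 11+17+8+4+5 = 45
HQ → Y3 → U5 → M9 → B1 → HQ: 5+4+9+17+6 = 41
HQ → Y3 → M9 → U5 → B1 → HQ: 5+7+9+8+6 = 35
The minimum is 33.
One optimal route: HQ → U5 → M9 → Y3 → B1 → HQ (or its reverse).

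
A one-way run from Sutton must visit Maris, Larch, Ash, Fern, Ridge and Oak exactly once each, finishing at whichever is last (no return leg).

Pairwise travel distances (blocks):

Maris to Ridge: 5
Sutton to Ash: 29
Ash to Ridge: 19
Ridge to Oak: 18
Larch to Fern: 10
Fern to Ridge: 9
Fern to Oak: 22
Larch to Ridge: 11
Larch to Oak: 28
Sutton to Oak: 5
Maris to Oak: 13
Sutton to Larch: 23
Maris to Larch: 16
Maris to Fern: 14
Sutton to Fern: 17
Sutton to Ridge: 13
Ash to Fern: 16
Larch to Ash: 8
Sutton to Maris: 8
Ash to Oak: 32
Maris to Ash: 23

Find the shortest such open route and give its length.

Shortest open route: 50 blocks.

There are 6! = 720 possible orderings.
Sutton → Maris → Larch → Ash → Fern → Ridge → Oak: 8+16+8+16+9+18 = 75
Sutton → Maris → Larch → Ash → Fern → Oak → Ridge: 8+16+8+16+22+18 = 88
Sutton → Maris → Larch → Ash → Ridge → Fern → Oak: 8+16+8+19+9+22 = 82
Sutton → Maris → Larch → Ash → Ridge → Oak → Fern: 8+16+8+19+18+22 = 91
Sutton → Maris → Larch → Ash → Oak → Fern → Ridge: 8+16+8+32+22+9 = 95
Sutton → Maris → Larch → Ash → Oak → Ridge → Fern: 8+16+8+32+18+9 = 91
Sutton → Maris → Larch → Fern → Ash → Ridge → Oak: 8+16+10+16+19+18 = 87
Sutton → Maris → Larch → Fern → Ash → Oak → Ridge: 8+16+10+16+32+18 = 100
… (712 more)
Sutton → Oak → Maris → Ridge → Fern → Larch → Ash: 5+13+5+9+10+8 = 50  ← best
The minimum is 50.
One shortest path: Sutton → Oak → Maris → Ridge → Fern → Larch → Ash.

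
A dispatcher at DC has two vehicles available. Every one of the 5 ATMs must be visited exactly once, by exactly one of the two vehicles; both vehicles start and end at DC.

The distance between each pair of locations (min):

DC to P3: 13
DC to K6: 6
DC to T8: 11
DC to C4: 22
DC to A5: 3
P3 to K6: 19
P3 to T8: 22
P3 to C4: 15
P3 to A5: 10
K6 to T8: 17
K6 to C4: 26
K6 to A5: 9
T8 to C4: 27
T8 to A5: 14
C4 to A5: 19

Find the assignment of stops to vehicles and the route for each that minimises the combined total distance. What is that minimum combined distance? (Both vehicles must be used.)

There are 2^4 − 1 = 15 ways to divide the 5 stops into two non-empty groups. For each, the best each vehicle can do is its own shortest tour through its group:
  {P3} + {K6, T8, C4, A5}: 26 + 72 = 98
  {K6} + {P3, T8, C4, A5}: 12 + 66 = 78
  {P3, K6} + {T8, C4, A5}: 38 + 60 = 98
  {T8} + {P3, K6, C4, A5}: 22 + 60 = 82
  {P3, T8} + {K6, C4, A5}: 46 + 54 = 100
  {K6, T8} + {P3, C4, A5}: 34 + 50 = 84
  … (15 splits in total)
Best: vehicle 1 DC → K6 → DC = 12; vehicle 2 DC → T8 → C4 → P3 → A5 → DC = 66; combined 78.

Minimum combined distance: 78 min.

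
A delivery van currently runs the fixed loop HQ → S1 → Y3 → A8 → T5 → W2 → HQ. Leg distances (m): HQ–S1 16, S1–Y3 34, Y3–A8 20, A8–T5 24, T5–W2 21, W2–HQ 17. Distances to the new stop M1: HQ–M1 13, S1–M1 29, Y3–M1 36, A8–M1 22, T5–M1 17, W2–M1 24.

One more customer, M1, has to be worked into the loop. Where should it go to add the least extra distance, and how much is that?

Insertion cost between consecutive stops i–j is d(i,M1) + d(M1,j) − d(i,j):
  between HQ and S1: 13 + 29 − 16 = 26
  between S1 and Y3: 29 + 36 − 34 = 31
  between Y3 and A8: 36 + 22 − 20 = 38
  between A8 and T5: 22 + 17 − 24 = 15
  between T5 and W2: 17 + 24 − 21 = 20
  between W2 and HQ: 24 + 13 − 17 = 20
Cheapest insertion is between A8 and T5, adding 15.
New total = 132 + 15 = 147.

Adding 15 m by placing M1 on the A8–T5 leg.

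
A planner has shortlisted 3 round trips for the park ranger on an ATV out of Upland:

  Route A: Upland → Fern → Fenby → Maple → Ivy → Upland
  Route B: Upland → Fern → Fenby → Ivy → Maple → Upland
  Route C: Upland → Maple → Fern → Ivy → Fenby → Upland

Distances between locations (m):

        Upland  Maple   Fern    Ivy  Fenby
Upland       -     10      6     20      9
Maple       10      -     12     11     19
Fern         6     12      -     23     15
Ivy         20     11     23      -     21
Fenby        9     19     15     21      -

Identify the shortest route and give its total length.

Route A: 6 + 15 + 19 + 11 + 20 = 71
Route B: 6 + 15 + 21 + 11 + 10 = 63
Route C: 10 + 12 + 23 + 21 + 9 = 75

63 m — Route B is the shortest.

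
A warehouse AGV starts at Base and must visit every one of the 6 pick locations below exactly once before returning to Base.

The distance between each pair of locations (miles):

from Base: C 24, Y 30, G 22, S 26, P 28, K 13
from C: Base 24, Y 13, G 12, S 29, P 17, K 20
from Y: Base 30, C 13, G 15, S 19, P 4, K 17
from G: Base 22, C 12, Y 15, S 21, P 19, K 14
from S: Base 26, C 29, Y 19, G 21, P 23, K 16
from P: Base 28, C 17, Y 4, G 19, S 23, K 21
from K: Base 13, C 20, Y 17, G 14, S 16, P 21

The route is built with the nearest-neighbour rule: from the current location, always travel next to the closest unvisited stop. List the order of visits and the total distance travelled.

Total distance 105 miles via the nearest-neighbour route Base → K → G → C → Y → P → S → Base.

From Base: distances to unvisited — K=13, G=22, C=24, S=26, P=28, Y=30. Nearest is K (13).
From K: distances to unvisited — G=14, S=16, Y=17, C=20, P=21. Nearest is G (14).
From G: distances to unvisited — C=12, Y=15, P=19, S=21. Nearest is C (12).
From C: distances to unvisited — Y=13, P=17, S=29. Nearest is Y (13).
From Y: distances to unvisited — P=4, S=19. Nearest is P (4).
From P: distances to unvisited — S=23. Nearest is S (23).
Return S→Base: 26.
Total = 13 + 14 + 12 + 13 + 4 + 23 + 26 = 105.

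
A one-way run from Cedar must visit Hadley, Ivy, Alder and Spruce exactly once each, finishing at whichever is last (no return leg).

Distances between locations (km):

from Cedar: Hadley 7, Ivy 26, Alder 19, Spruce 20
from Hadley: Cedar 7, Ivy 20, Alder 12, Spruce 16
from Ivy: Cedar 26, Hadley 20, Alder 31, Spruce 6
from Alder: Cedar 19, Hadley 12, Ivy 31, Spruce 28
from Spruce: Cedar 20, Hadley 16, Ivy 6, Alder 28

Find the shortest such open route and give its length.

There are 4! = 24 possible orderings.
Cedar → Hadley → Ivy → Alder → Spruce: 7+20+31+28 = 86
Cedar → Hadley → Ivy → Spruce → Alder: 7+20+6+28 = 61
Cedar → Hadley → Alder → Ivy → Spruce: 7+12+31+6 = 56
Cedar → Hadley → Alder → Spruce → Ivy: 7+12+28+6 = 53
Cedar → Hadley → Spruce → Ivy → Alder: 7+16+6+31 = 60
Cedar → Hadley → Spruce → Alder → Ivy: 7+16+28+31 = 82
Cedar → Ivy → Hadley → Alder → Spruce: 26+20+12+28 = 86
Cedar → Ivy → Hadley → Spruce → Alder: 26+20+16+28 = 90
Cedar → Ivy → Alder → Hadley → Spruce: 26+31+12+16 = 85
Cedar → Ivy → Alder → Spruce → Hadley: 26+31+28+16 = 101
Cedar → Ivy → Spruce → Hadley → Alder: 26+6+16+12 = 60
Cedar → Ivy → Spruce → Alder → Hadley: 26+6+28+12 = 72
Cedar → Alder → Hadley → Ivy → Spruce: 19+12+20+6 = 57
Cedar → Alder → Hadley → Spruce → Ivy: 19+12+16+6 = 53
… (10 more)
The minimum is 53.
One shortest path: Cedar → Hadley → Alder → Spruce → Ivy.

Minimum one-way distance = 53 km.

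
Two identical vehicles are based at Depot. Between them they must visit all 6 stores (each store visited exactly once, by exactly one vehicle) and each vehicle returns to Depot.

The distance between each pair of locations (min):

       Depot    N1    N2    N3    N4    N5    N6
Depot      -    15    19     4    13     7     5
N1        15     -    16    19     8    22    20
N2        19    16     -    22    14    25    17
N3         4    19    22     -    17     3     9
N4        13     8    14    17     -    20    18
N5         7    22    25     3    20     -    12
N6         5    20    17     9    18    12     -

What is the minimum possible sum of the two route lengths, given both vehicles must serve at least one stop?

Minimum combined distance: 73 min.

There are 2^5 − 1 = 31 ways to divide the 6 stops into two non-empty groups. For each, the best each vehicle can do is its own shortest tour through its group:
  {N1} + {N2, N3, N4, N5, N6}: 30 + 63 = 93
  {N2} + {N1, N3, N4, N5, N6}: 38 + 60 = 98
  {N1, N2} + {N3, N4, N5, N6}: 50 + 50 = 100
  {N3} + {N1, N2, N4, N5, N6}: 8 + 73 = 81
  {N1, N3} + {N2, N4, N5, N6}: 38 + 63 = 101
  {N2, N3} + {N1, N4, N5, N6}: 45 + 60 = 105
  … (31 splits in total)
  {N3, N5} + {N1, N2, N4, N6}: 14 + 59 = 73  ← best
Best: vehicle 1 Depot → N3 → N5 → Depot = 14; vehicle 2 Depot → N1 → N4 → N2 → N6 → Depot = 59; combined 73.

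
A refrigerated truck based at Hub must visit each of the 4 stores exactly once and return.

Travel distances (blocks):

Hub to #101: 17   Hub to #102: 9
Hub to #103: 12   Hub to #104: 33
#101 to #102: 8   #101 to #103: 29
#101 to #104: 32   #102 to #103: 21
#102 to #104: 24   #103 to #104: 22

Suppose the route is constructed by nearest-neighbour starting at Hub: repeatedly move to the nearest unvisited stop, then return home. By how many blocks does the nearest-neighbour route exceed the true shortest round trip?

The nearest-neighbour route is 18 blocks longer than optimal.

Hub: #102=9, #103=12, #101=17, #104=33 ⇒ #102
#102: #101=8, #103=21, #104=24 ⇒ #101
#101: #103=29, #104=32 ⇒ #103
#103: #104=22 ⇒ #104
NN route Hub → #102 → #101 → #103 → #104 → Hub costs 101.
Optimal: Hub → #101 → #102 → #104 → #103 → Hub costs 83 (by enumerating all 12 distinct tours).
Excess = 101 − 83 = 18.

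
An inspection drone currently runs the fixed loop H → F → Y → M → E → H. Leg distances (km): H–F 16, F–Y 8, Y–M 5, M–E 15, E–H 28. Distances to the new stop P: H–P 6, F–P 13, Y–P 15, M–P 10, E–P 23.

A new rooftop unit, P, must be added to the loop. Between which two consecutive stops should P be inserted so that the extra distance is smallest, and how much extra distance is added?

Insertion cost between consecutive stops i–j is d(i,P) + d(P,j) − d(i,j):
  between H and F: 6 + 13 − 16 = 3
  between F and Y: 13 + 15 − 8 = 20
  between Y and M: 15 + 10 − 5 = 20
  between M and E: 10 + 23 − 15 = 18
  between E and H: 23 + 6 − 28 = 1
Cheapest insertion is between E and H, adding 1.
New total = 72 + 1 = 73.

+1 km — insert P between E and H.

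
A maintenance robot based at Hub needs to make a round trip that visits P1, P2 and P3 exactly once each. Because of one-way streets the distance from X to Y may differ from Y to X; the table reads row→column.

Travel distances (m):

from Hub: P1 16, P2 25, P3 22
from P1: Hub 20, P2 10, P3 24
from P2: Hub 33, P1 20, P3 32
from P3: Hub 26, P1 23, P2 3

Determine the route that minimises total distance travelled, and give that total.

Shortest round trip = 65 m.

Hub-P1-P2-P3-Hub: 16+10+32+26 = 84
Hub-P1-P3-P2-Hub: 16+24+3+33 = 76
Hub-P2-P1-P3-Hub: 25+20+24+26 = 95
Hub-P2-P3-P1-Hub: 25+32+23+20 = 100
Hub-P3-P1-P2-Hub: 22+23+10+33 = 88
Hub-P3-P2-P1-Hub: 22+3+20+20 = 65
The minimum is 65.
One optimal route: Hub → P3 → P2 → P1 → Hub.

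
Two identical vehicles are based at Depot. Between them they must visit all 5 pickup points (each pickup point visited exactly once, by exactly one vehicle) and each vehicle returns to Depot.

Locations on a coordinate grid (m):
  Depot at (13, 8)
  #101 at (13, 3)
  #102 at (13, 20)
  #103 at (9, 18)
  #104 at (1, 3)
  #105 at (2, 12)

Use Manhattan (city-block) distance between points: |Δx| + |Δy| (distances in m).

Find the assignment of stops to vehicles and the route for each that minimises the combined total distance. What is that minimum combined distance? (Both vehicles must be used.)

Minimum combined distance: 68 m.

Check every non-empty split of the stops between the two vehicles; for each half take its own optimal tour:
  {#101} + {#102, #103, #104, #105}: 10 + 58 = 68
  {#102} + {#101, #103, #104, #105}: 24 + 54 = 78
  {#101, #102} + {#103, #104, #105}: 34 + 54 = 88
  {#103} + {#101, #102, #104, #105}: 28 + 58 = 86
  {#101, #103} + {#102, #104, #105}: 38 + 58 = 96
  {#102, #103} + {#101, #104, #105}: 32 + 42 = 74
  … (15 splits in total)
Best: vehicle 1 Depot → #101 → Depot = 10; vehicle 2 Depot → #102 → #103 → #105 → #104 → Depot = 58; combined 68.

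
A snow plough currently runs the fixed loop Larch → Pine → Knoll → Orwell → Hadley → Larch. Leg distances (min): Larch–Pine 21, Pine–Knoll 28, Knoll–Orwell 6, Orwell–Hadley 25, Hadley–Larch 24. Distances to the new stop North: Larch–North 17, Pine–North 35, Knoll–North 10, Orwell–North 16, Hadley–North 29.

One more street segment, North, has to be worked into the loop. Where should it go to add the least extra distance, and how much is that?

Insertion cost between consecutive stops i–j is d(i,North) + d(North,j) − d(i,j):
  between Larch and Pine: 17 + 35 − 21 = 31
  between Pine and Knoll: 35 + 10 − 28 = 17
  between Knoll and Orwell: 10 + 16 − 6 = 20
  between Orwell and Hadley: 16 + 29 − 25 = 20
  between Hadley and Larch: 29 + 17 − 24 = 22
Cheapest insertion is between Pine and Knoll, adding 17.
New total = 104 + 17 = 121.

Minimum extra distance: 17 min, inserting North between Pine and Knoll.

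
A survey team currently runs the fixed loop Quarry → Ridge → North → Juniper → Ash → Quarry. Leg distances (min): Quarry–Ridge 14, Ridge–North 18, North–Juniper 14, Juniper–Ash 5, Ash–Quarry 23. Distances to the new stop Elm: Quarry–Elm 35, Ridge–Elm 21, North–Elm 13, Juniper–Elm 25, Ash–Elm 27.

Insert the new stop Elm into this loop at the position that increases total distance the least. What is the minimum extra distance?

Insertion cost between consecutive stops i–j is d(i,Elm) + d(Elm,j) − d(i,j):
  between Quarry and Ridge: 35 + 21 − 14 = 42
  between Ridge and North: 21 + 13 − 18 = 16
  between North and Juniper: 13 + 25 − 14 = 24
  between Juniper and Ash: 25 + 27 − 5 = 47
  between Ash and Quarry: 27 + 35 − 23 = 39
Cheapest insertion is between Ridge and North, adding 16.
New total = 74 + 16 = 90.

Adding 16 min by placing Elm on the Ridge–North leg.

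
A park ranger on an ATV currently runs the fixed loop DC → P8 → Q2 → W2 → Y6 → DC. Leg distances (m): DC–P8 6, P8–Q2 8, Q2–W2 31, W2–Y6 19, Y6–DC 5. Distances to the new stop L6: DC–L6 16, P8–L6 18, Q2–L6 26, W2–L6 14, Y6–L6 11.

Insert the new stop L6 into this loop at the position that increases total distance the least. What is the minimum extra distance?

Insertion cost between consecutive stops i–j is d(i,L6) + d(L6,j) − d(i,j):
  between DC and P8: 16 + 18 − 6 = 28
  between P8 and Q2: 18 + 26 − 8 = 36
  between Q2 and W2: 26 + 14 − 31 = 9
  between W2 and Y6: 14 + 11 − 19 = 6
  between Y6 and DC: 11 + 16 − 5 = 22
Cheapest insertion is between W2 and Y6, adding 6.
New total = 69 + 6 = 75.

Adding 6 m by placing L6 on the W2–Y6 leg.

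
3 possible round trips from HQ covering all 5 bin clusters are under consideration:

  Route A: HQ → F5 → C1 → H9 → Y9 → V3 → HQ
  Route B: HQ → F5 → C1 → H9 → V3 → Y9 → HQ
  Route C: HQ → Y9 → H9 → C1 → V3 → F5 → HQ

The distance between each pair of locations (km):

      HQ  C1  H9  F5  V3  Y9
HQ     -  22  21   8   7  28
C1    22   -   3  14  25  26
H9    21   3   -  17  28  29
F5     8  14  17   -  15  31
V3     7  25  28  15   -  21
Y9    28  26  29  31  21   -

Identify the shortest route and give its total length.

82 km — Route A is the shortest.

Route A: 8 + 14 + 3 + 29 + 21 + 7 = 82
Route B: 8 + 14 + 3 + 28 + 21 + 28 = 102
Route C: 28 + 29 + 3 + 25 + 15 + 8 = 108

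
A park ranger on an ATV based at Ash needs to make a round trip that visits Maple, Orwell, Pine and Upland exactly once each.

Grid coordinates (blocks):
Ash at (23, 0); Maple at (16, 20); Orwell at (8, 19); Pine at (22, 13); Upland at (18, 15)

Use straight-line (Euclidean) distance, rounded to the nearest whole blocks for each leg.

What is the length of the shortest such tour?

There are 12 distinct closed tours to check (reversals are equivalent).
Ash - Maple - Orwell - Pine - Upland - Ash: 21+8+15+4+16 = 64
Ash - Maple - Orwell - Upland - Pine - Ash: 21+8+11+4+13 = 57
Ash - Maple - Pine - Orwell - Upland - Ash: 21+9+15+11+16 = 72
Ash - Maple - Pine - Upland - Orwell - Ash: 21+9+4+11+24 = 69
Ash - Maple - Upland - Orwell - Pine - Ash: 21+5+11+15+13 = 65
Ash - Maple - Upland - Pine - Orwell - Ash: 21+5+4+15+24 = 69
Ash - Orwell - Maple - Pine - Upland - Ash: 24+8+9+4+16 = 61
Ash - Orwell - Maple - Upland - Pine - Ash: 24+8+5+4+13 = 54
Ash - Orwell - Pine - Maple - Upland - Ash: 24+15+9+5+16 = 69
Ash - Orwell - Upland - Maple - Pine - Ash: 24+11+5+9+13 = 62
Ash - Pine - Maple - Orwell - Upland - Ash: 13+9+8+11+16 = 57
Ash - Pine - Orwell - Maple - Upland - Ash: 13+15+8+5+16 = 57
The minimum is 54.
One optimal route: Ash → Orwell → Maple → Upland → Pine → Ash (or its reverse).

Minimum total distance: 54 blocks.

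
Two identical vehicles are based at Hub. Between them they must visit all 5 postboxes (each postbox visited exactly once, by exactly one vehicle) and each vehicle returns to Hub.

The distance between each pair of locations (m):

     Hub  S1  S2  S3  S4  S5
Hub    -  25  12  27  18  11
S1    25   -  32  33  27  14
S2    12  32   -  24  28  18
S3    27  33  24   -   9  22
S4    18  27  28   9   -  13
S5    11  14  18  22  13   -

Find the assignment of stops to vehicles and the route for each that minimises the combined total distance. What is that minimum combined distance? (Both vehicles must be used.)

Check every non-empty split of the stops between the two vehicles; for each half take its own optimal tour:
  {S1} + {S2, S3, S4, S5}: 50 + 69 = 119
  {S2} + {S1, S3, S4, S5}: 24 + 85 = 109
  {S1, S2} + {S3, S4, S5}: 69 + 60 = 129
  {S3} + {S1, S2, S4, S5}: 54 + 89 = 143
  {S1, S3} + {S2, S4, S5}: 85 + 61 = 146
  {S2, S3} + {S1, S4, S5}: 63 + 70 = 133
  … (15 splits in total)
Best: vehicle 1 Hub → S2 → Hub = 24; vehicle 2 Hub → S4 → S3 → S1 → S5 → Hub = 85; combined 109.

109 m — the smallest possible combined total.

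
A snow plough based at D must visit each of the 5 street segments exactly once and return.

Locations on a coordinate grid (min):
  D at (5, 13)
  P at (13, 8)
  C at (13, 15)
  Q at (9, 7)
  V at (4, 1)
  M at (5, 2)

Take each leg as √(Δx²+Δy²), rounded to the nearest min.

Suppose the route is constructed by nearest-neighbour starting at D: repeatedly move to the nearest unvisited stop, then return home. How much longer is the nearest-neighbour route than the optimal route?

D: Q=7, C=8, P=9, M=11, V=12 ⇒ Q
Q: P=4, M=6, V=8, C=9 ⇒ P
P: C=7, M=10, V=11 ⇒ C
C: M=15, V=17 ⇒ M
M: V=1 ⇒ V
NN route D → Q → P → C → M → V → D costs 46.
Optimal: D → C → P → Q → M → V → D costs 38 (by enumerating all 60 distinct tours).
Excess = 46 − 38 = 8.

The nearest-neighbour route is 8 min longer than optimal.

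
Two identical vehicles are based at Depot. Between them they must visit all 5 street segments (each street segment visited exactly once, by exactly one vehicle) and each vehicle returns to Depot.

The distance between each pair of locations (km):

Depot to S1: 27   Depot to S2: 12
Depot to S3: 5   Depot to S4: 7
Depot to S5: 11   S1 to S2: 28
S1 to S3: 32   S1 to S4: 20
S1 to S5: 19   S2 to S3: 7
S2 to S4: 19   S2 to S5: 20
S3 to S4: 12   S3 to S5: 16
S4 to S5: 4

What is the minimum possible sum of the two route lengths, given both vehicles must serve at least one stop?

Try each way of splitting the stops between the two vehicles (each non-empty) and, for each split, find the best tour for each vehicle:
  {S1} + {S2, S3, S4, S5}: 54 + 43 = 97
  {S2} + {S1, S3, S4, S5}: 24 + 67 = 91
  {S1, S2} + {S3, S4, S5}: 67 + 32 = 99
  {S3} + {S1, S2, S4, S5}: 10 + 70 = 80
  {S1, S3} + {S2, S4, S5}: 64 + 43 = 107
  {S2, S3} + {S1, S4, S5}: 24 + 57 = 81
  … (15 splits in total)
Best: vehicle 1 Depot → S3 → Depot = 10; vehicle 2 Depot → S2 → S1 → S5 → S4 → Depot = 70; combined 80.

Minimum combined distance: 80 km.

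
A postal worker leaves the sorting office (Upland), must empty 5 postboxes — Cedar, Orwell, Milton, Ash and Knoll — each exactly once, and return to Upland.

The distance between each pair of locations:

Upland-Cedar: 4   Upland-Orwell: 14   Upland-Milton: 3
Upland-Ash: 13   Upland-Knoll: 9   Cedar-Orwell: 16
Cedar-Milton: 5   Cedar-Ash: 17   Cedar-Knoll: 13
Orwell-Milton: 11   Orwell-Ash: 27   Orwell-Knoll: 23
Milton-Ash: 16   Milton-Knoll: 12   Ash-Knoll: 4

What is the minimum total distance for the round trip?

With 5 stops there are 5!/2 = 60 distinct round trips (a route and its reverse cost the same).
Upland - Cedar - Orwell - Milton - Ash - Knoll - Upland: 4+16+11+16+4+9 = 60
Upland - Cedar - Orwell - Milton - Knoll - Ash - Upland: 4+16+11+12+4+13 = 60
Upland - Cedar - Orwell - Ash - Milton - Knoll - Upland: 4+16+27+16+12+9 = 84
Upland - Cedar - Orwell - Ash - Knoll - Milton - Upland: 4+16+27+4+12+3 = 66
Upland - Cedar - Orwell - Knoll - Milton - Ash - Upland: 4+16+23+12+16+13 = 84
Upland - Cedar - Orwell - Knoll - Ash - Milton - Upland: 4+16+23+4+16+3 = 66
Upland - Cedar - Milton - Orwell - Ash - Knoll - Upland: 4+5+11+27+4+9 = 60
Upland - Cedar - Milton - Orwell - Knoll - Ash - Upland: 4+5+11+23+4+13 = 60
Upland - Cedar - Milton - Ash - Orwell - Knoll - Upland: 4+5+16+27+23+9 = 84
Upland - Cedar - Milton - Ash - Knoll - Orwell - Upland: 4+5+16+4+23+14 = 66
Upland - Cedar - Milton - Knoll - Orwell - Ash - Upland: 4+5+12+23+27+13 = 84
Upland - Cedar - Milton - Knoll - Ash - Orwell - Upland: 4+5+12+4+27+14 = 66
Upland - Cedar - Ash - Orwell - Milton - Knoll - Upland: 4+17+27+11+12+9 = 80
Upland - Cedar - Ash - Orwell - Knoll - Milton - Upland: 4+17+27+23+12+3 = 86
… (46 more)
The minimum is 60.
One optimal route: Upland → Cedar → Orwell → Milton → Ash → Knoll → Upland (or its reverse).

Minimum total distance: 60.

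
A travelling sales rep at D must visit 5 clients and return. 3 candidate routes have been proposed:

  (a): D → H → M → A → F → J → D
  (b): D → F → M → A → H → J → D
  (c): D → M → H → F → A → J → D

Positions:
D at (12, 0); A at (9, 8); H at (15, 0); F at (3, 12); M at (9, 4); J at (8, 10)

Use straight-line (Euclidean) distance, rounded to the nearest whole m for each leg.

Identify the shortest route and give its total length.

(a): 3 + 7 + 4 + 7 + 5 + 11 = 37
(b): 15 + 10 + 4 + 10 + 12 + 11 = 62
(c): 5 + 7 + 17 + 7 + 2 + 11 = 49

Shortest is (a), total 37 m.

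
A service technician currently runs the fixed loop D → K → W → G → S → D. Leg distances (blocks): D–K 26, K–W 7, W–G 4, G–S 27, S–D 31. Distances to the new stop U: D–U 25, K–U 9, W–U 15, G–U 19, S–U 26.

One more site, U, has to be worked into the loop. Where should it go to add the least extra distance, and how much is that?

+8 blocks — insert U between D and K.

Insertion cost between consecutive stops i–j is d(i,U) + d(U,j) − d(i,j):
  between D and K: 25 + 9 − 26 = 8
  between K and W: 9 + 15 − 7 = 17
  between W and G: 15 + 19 − 4 = 30
  between G and S: 19 + 26 − 27 = 18
  between S and D: 26 + 25 − 31 = 20
Cheapest insertion is between D and K, adding 8.
New total = 95 + 8 = 103.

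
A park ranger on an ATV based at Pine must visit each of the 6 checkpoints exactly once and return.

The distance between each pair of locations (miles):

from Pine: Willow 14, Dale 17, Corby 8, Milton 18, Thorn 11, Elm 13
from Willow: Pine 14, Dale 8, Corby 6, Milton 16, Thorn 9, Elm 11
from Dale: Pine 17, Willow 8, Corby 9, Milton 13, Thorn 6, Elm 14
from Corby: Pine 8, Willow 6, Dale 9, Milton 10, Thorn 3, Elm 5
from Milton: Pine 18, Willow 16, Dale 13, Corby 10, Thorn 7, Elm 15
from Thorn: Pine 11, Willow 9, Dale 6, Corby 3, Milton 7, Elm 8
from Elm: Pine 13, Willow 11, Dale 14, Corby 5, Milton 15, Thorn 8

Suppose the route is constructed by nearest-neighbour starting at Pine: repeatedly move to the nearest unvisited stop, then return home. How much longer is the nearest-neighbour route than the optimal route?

6 miles longer than the optimal tour.

From Pine: Corby=8, Thorn=11, Elm=13, Willow=14, Dale=17, Milton=18 → choose Corby (8).
From Corby: Thorn=3, Elm=5, Willow=6, Dale=9, Milton=10 → choose Thorn (3).
From Thorn: Dale=6, Milton=7, Elm=8, Willow=9 → choose Dale (6).
From Dale: Willow=8, Milton=13, Elm=14 → choose Willow (8).
From Willow: Elm=11, Milton=16 → choose Elm (11).
From Elm: Milton=15 → choose Milton (15).
NN route Pine → Corby → Thorn → Dale → Willow → Elm → Milton → Pine costs 69.
Optimal: Pine → Willow → Dale → Milton → Thorn → Corby → Elm → Pine costs 63 (by enumerating all 360 distinct tours).
Excess = 69 − 63 = 6.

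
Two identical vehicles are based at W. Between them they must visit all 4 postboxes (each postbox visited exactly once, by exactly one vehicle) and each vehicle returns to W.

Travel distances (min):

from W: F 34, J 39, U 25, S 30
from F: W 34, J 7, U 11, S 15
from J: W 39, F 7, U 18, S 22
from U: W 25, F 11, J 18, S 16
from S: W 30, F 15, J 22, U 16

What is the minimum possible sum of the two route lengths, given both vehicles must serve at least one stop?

There are 2^3 − 1 = 7 ways to divide the 4 stops into two non-empty groups. For each, the best each vehicle can do is its own shortest tour through its group:
  {F} + {J, U, S}: 68 + 95 = 163
  {J} + {F, U, S}: 78 + 81 = 159
  {F, J} + {U, S}: 80 + 71 = 151
  {U} + {F, J, S}: 50 + 91 = 141
  {F, U} + {J, S}: 70 + 91 = 161
  {J, U} + {F, S}: 82 + 79 = 161
  … (7 splits in total)
Best: vehicle 1 W → U → W = 50; vehicle 2 W → J → F → S → W = 91; combined 141.

Minimum combined distance: 141 min.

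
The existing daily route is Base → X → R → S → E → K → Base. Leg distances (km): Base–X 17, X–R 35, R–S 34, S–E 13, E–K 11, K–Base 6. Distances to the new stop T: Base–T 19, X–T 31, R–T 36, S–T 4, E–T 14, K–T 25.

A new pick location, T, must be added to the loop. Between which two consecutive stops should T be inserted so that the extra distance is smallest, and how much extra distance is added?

Adding 5 km by placing T on the S–E leg.

Insertion cost between consecutive stops i–j is d(i,T) + d(T,j) − d(i,j):
  between Base and X: 19 + 31 − 17 = 33
  between X and R: 31 + 36 − 35 = 32
  between R and S: 36 + 4 − 34 = 6
  between S and E: 4 + 14 − 13 = 5
  between E and K: 14 + 25 − 11 = 28
  between K and Base: 25 + 19 − 6 = 38
Cheapest insertion is between S and E, adding 5.
New total = 116 + 5 = 121.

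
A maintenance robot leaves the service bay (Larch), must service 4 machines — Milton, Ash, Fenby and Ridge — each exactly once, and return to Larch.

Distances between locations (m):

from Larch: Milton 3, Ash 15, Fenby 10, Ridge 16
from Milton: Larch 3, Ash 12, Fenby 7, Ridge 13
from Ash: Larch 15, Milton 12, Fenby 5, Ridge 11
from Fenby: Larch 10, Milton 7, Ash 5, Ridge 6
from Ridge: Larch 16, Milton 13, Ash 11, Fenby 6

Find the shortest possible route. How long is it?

Minimum total distance: 42 m.

Larch-Milton-Ash-Fenby-Ridge-Larch: 3+12+5+6+16 = 42
Larch-Milton-Ash-Ridge-Fenby-Larch: 3+12+11+6+10 = 42
Larch-Milton-Fenby-Ash-Ridge-Larch: 3+7+5+11+16 = 42
Larch-Milton-Fenby-Ridge-Ash-Larch: 3+7+6+11+15 = 42
Larch-Milton-Ridge-Ash-Fenby-Larch: 3+13+11+5+10 = 42
Larch-Milton-Ridge-Fenby-Ash-Larch: 3+13+6+5+15 = 42
Larch-Ash-Milton-Fenby-Ridge-Larch: 15+12+7+6+16 = 56
Larch-Ash-Milton-Ridge-Fenby-Larch: 15+12+13+6+10 = 56
Larch-Ash-Fenby-Milton-Ridge-Larch: 15+5+7+13+16 = 56
Larch-Ash-Ridge-Milton-Fenby-Larch: 15+11+13+7+10 = 56
Larch-Fenby-Milton-Ash-Ridge-Larch: 10+7+12+11+16 = 56
Larch-Fenby-Ash-Milton-Ridge-Larch: 10+5+12+13+16 = 56
The minimum is 42.
One optimal route: Larch → Milton → Ash → Fenby → Ridge → Larch (or its reverse).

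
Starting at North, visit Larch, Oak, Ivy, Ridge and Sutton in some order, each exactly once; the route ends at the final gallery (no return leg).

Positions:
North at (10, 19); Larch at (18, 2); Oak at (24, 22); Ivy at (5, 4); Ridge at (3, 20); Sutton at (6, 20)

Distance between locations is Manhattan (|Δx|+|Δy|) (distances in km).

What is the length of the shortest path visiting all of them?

67 km — the minimum one-way total.

There are 5! = 120 possible orderings.
North → Larch → Oak → Ivy → Ridge → Sutton: 25+26+37+18+3 = 109
North → Larch → Oak → Ivy → Sutton → Ridge: 25+26+37+17+3 = 108
North → Larch → Oak → Ridge → Ivy → Sutton: 25+26+23+18+17 = 109
North → Larch → Oak → Ridge → Sutton → Ivy: 25+26+23+3+17 = 94
North → Larch → Oak → Sutton → Ivy → Ridge: 25+26+20+17+18 = 106
North → Larch → Oak → Sutton → Ridge → Ivy: 25+26+20+3+18 = 92
North → Larch → Ivy → Oak → Ridge → Sutton: 25+15+37+23+3 = 103
North → Larch → Ivy → Oak → Sutton → Ridge: 25+15+37+20+3 = 100
North → Larch → Ivy → Ridge → Oak → Sutton: 25+15+18+23+20 = 101
North → Larch → Ivy → Ridge → Sutton → Oak: 25+15+18+3+20 = 81
North → Larch → Ivy → Sutton → Oak → Ridge: 25+15+17+20+23 = 100
North → Larch → Ivy → Sutton → Ridge → Oak: 25+15+17+3+23 = 83
North → Larch → Ridge → Oak → Ivy → Sutton: 25+33+23+37+17 = 135
North → Larch → Ridge → Oak → Sutton → Ivy: 25+33+23+20+17 = 118
… (106 more)
North → Sutton → Ridge → Ivy → Larch → Oak: 5+3+18+15+26 = 67  ← best
The minimum is 67.
One shortest path: North → Sutton → Ridge → Ivy → Larch → Oak.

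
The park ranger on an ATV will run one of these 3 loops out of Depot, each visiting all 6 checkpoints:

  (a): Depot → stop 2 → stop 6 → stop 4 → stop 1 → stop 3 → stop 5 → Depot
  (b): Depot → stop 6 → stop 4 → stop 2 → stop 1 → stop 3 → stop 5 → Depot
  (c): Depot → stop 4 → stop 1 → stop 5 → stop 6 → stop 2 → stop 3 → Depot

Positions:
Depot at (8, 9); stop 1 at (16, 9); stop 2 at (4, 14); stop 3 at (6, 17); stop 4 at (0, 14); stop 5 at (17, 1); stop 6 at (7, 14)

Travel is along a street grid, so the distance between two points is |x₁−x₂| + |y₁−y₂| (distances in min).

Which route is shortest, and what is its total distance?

(a): 9 + 3 + 7 + 21 + 18 + 27 + 17 = 102
(b): 6 + 7 + 4 + 17 + 18 + 27 + 17 = 96
(c): 13 + 21 + 9 + 23 + 3 + 5 + 10 = 84

84 min — (c) is the shortest.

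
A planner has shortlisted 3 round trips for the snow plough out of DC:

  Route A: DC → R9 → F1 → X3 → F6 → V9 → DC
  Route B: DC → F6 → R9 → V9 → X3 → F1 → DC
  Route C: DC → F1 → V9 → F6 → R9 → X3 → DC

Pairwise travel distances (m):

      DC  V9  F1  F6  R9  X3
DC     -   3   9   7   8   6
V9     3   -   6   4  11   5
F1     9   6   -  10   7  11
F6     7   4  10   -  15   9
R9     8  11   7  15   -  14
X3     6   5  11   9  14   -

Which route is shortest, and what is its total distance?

Route A: 8 + 7 + 11 + 9 + 4 + 3 = 42
Route B: 7 + 15 + 11 + 5 + 11 + 9 = 58
Route C: 9 + 6 + 4 + 15 + 14 + 6 = 54

Shortest is Route A, total 42 m.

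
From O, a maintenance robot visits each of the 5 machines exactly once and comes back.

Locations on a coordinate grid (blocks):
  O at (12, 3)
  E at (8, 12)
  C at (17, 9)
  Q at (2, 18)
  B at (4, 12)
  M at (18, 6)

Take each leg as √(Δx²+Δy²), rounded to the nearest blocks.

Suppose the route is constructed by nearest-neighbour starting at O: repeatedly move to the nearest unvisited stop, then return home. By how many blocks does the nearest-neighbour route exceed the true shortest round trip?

Excess over optimum: 2 blocks.

From O: M=7, C=8, E=10, B=12, Q=18 → choose M (7).
From M: C=3, E=12, B=15, Q=20 → choose C (3).
From C: E=9, B=13, Q=17 → choose E (9).
From E: B=4, Q=8 → choose B (4).
From B: Q=6 → choose Q (6).
NN route O → M → C → E → B → Q → O costs 47.
Optimal: O → B → Q → E → C → M → O costs 45 (by enumerating all 60 distinct tours).
Excess = 47 − 45 = 2.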